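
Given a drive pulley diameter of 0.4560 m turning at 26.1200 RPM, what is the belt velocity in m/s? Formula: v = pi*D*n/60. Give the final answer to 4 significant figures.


v = pi * 0.4560 * 26.1200 / 60
v = 0.6236 m/s


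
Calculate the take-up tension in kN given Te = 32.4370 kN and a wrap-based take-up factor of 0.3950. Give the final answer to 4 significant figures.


T_tu = 32.4370 * 0.3950
T_tu = 12.81 kN


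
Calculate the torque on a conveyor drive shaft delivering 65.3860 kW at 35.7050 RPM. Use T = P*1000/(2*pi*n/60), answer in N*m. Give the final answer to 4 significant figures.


omega = 2*pi*35.7050/60 = 3.73902 rad/s
T = 65.3860*1000 / 3.73902
T = 17490 N*m


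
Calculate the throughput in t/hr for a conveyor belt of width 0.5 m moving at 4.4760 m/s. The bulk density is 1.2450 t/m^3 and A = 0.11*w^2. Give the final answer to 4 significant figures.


A = 0.11 * 0.5^2 = 0.0275 m^2
C = 0.0275 * 4.4760 * 1.2450 * 3600
C = 551.7 t/hr


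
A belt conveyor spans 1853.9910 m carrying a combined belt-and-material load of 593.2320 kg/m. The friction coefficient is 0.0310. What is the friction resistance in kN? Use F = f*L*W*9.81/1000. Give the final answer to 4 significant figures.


F = 0.0310 * 1853.9910 * 593.2320 * 9.81 / 1000
F = 334.5 kN


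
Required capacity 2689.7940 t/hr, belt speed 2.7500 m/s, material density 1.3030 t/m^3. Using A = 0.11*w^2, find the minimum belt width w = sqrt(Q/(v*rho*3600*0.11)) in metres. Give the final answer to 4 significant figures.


A_req = 2689.7940 / (2.7500 * 1.3030 * 3600) = 0.208516 m^2
w = sqrt(0.208516 / 0.11)
w = 1.377 m


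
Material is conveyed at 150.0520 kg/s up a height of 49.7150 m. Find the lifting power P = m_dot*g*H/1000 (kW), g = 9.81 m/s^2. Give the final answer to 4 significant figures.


P = 150.0520 * 9.81 * 49.7150 / 1000
P = 73.18 kW


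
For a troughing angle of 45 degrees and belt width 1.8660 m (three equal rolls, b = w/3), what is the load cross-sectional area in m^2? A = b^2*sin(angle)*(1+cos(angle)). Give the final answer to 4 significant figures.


b = 1.8660/3 = 0.622 m
A = 0.622^2 * sin(45 deg) * (1 + cos(45 deg))
A = 0.4670 m^2


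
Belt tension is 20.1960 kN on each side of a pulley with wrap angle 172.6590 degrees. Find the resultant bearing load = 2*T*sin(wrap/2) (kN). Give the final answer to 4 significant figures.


F = 2 * 20.1960 * sin(172.6590/2 deg)
F = 40.31 kN


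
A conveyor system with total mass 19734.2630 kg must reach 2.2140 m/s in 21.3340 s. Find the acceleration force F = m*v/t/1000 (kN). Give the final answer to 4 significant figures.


F = 19734.2630 * 2.2140 / 21.3340 / 1000
F = 2.048 kN


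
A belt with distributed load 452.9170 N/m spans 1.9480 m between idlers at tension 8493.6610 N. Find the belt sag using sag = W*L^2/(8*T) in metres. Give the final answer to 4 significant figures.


sag = 452.9170 * 1.9480^2 / (8 * 8493.6610)
sag = 0.02529 m


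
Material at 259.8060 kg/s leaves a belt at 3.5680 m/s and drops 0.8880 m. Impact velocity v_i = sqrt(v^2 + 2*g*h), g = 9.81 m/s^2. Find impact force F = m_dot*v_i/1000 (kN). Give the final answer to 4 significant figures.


v_i = sqrt(3.5680^2 + 2*9.81*0.8880) = 5.49119 m/s
F = 259.8060 * 5.49119 / 1000
F = 1.427 kN


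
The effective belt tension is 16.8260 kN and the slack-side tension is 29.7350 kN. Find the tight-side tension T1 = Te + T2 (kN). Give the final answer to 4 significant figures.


T1 = Te + T2 = 16.8260 + 29.7350
T1 = 46.56 kN


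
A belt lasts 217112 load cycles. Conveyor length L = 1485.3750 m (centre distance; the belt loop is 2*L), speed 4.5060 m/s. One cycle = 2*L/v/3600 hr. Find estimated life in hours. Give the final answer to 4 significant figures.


cycle_time = 2 * 1485.3750 / 4.5060 / 3600 = 0.183135 hr
life = 217112 * 0.183135 = 39760 hours


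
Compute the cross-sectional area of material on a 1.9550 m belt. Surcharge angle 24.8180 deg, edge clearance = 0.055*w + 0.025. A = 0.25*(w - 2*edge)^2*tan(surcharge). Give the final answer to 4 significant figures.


edge = 0.055*1.9550 + 0.025 = 0.132525 m
ew = 1.9550 - 2*0.132525 = 1.68995 m
A = 0.25 * 1.68995^2 * tan(24.8180 deg)
A = 0.3302 m^2


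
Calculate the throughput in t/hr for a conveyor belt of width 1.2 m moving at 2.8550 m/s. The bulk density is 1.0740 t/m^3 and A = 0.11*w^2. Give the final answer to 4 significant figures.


A = 0.11 * 1.2^2 = 0.1584 m^2
C = 0.1584 * 2.8550 * 1.0740 * 3600
C = 1749 t/hr


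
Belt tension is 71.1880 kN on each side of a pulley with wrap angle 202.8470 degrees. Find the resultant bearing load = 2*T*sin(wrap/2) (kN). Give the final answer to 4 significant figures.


F = 2 * 71.1880 * sin(202.8470/2 deg)
F = 139.6 kN


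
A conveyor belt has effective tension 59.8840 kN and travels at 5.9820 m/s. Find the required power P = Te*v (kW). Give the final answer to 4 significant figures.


P = Te * v = 59.8840 * 5.9820
P = 358.2 kW


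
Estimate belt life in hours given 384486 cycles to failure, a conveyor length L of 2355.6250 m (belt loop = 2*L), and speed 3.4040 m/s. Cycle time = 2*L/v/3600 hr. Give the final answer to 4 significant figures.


cycle_time = 2 * 2355.6250 / 3.4040 / 3600 = 0.384454 hr
life = 384486 * 0.384454 = 147800 hours


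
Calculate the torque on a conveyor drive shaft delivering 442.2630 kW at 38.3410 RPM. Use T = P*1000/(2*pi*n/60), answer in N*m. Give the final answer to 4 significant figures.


omega = 2*pi*38.3410/60 = 4.01506 rad/s
T = 442.2630*1000 / 4.01506
T = 110200 N*m


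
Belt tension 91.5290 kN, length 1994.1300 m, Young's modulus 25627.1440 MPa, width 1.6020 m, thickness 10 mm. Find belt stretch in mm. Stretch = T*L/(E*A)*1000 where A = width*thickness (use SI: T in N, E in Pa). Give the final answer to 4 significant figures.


A = 1.6020 * 0.01 = 0.01602 m^2
Stretch = 91.5290*1000 * 1994.1300 / (25627.1440e6 * 0.01602) * 1000
Stretch = 444.6 mm


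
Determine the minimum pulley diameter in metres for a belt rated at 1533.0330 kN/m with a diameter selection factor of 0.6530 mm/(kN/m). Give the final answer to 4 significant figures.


D = 1533.0330 * 0.6530 / 1000
D = 1.001 m


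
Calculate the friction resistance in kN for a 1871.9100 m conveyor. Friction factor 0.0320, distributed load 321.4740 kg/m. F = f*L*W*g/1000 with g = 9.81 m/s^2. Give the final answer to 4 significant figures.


F = 0.0320 * 1871.9100 * 321.4740 * 9.81 / 1000
F = 188.9 kN


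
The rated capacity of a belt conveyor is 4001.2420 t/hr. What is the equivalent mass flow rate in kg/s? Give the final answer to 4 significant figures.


m_dot = 4001.2420 * 1000 / 3600
m_dot = 1111 kg/s


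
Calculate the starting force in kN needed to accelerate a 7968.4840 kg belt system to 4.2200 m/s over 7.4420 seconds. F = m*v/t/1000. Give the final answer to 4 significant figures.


F = 7968.4840 * 4.2200 / 7.4420 / 1000
F = 4.519 kN


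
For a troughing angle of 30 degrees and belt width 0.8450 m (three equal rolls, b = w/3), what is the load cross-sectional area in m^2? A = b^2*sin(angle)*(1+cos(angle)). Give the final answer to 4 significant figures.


b = 0.8450/3 = 0.281667 m
A = 0.281667^2 * sin(30 deg) * (1 + cos(30 deg))
A = 0.07402 m^2


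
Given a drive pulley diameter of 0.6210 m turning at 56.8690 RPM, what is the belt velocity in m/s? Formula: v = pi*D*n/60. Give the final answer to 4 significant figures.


v = pi * 0.6210 * 56.8690 / 60
v = 1.849 m/s


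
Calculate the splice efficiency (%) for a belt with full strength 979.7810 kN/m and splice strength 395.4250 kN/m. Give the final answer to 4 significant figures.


Eff = 395.4250 / 979.7810 * 100
Eff = 40.36 %


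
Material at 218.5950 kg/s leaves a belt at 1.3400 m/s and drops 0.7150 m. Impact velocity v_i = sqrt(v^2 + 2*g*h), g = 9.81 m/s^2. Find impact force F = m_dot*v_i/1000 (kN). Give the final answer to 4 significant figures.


v_i = sqrt(1.3400^2 + 2*9.81*0.7150) = 3.97793 m/s
F = 218.5950 * 3.97793 / 1000
F = 0.8696 kN


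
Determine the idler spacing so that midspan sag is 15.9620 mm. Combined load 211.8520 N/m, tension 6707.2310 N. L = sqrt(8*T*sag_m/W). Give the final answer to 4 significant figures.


sag = 15.9620/1000 = 0.015962 m
L = sqrt(8 * 6707.2310 * 0.015962 / 211.8520)
L = 2.011 m


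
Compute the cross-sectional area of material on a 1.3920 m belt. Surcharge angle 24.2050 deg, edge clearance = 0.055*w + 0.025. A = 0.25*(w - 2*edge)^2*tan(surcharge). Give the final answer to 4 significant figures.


edge = 0.055*1.3920 + 0.025 = 0.10156 m
ew = 1.3920 - 2*0.10156 = 1.18888 m
A = 0.25 * 1.18888^2 * tan(24.2050 deg)
A = 0.1588 m^2


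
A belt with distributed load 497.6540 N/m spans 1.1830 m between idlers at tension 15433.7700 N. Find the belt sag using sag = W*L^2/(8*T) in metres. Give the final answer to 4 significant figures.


sag = 497.6540 * 1.1830^2 / (8 * 15433.7700)
sag = 0.005641 m


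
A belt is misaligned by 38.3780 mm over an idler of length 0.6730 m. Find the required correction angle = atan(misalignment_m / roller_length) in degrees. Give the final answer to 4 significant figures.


misalign_m = 38.3780 / 1000 = 0.038378 m
angle = atan(0.038378 / 0.6730)
angle = 3.264 deg


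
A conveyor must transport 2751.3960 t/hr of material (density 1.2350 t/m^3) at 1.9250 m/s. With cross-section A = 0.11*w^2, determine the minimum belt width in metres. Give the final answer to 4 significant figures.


A_req = 2751.3960 / (1.9250 * 1.2350 * 3600) = 0.321479 m^2
w = sqrt(0.321479 / 0.11)
w = 1.710 m


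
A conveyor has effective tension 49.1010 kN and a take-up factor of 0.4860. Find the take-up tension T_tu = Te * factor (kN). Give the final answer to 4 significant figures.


T_tu = 49.1010 * 0.4860
T_tu = 23.86 kN


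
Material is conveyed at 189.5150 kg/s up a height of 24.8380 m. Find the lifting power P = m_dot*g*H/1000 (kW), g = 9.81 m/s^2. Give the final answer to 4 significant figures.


P = 189.5150 * 9.81 * 24.8380 / 1000
P = 46.18 kW


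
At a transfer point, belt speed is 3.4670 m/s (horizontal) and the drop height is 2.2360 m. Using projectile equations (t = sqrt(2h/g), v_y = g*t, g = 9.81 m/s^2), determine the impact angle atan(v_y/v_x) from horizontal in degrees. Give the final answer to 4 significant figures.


t = sqrt(2*2.2360/9.81) = 0.675175 s
v_y = 9.81 * 0.675175 = 6.62347 m/s
angle = atan(6.62347 / 3.4670) = 62.37 deg


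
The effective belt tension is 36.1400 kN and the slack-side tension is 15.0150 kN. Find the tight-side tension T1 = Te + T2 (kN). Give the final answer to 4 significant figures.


T1 = Te + T2 = 36.1400 + 15.0150
T1 = 51.16 kN


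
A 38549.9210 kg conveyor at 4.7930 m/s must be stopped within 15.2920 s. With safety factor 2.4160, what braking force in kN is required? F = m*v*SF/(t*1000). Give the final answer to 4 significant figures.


F = 38549.9210 * 4.7930 / 15.2920 * 2.4160 / 1000
F = 29.19 kN


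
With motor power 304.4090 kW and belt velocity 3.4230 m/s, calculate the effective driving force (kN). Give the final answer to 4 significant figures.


Te = P / v = 304.4090 / 3.4230
Te = 88.93 kN


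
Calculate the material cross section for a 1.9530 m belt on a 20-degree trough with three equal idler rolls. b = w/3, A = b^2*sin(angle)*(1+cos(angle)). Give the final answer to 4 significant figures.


b = 1.9530/3 = 0.651 m
A = 0.651^2 * sin(20 deg) * (1 + cos(20 deg))
A = 0.2812 m^2


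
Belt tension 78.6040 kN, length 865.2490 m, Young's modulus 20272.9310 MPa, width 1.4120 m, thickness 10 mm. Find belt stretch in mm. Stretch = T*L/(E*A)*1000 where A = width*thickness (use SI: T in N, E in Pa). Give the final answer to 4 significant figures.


A = 1.4120 * 0.01 = 0.01412 m^2
Stretch = 78.6040*1000 * 865.2490 / (20272.9310e6 * 0.01412) * 1000
Stretch = 237.6 mm


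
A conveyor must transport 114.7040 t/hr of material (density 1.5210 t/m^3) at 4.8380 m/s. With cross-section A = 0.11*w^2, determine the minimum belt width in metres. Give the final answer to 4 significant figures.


A_req = 114.7040 / (4.8380 * 1.5210 * 3600) = 0.00432993 m^2
w = sqrt(0.00432993 / 0.11)
w = 0.1984 m


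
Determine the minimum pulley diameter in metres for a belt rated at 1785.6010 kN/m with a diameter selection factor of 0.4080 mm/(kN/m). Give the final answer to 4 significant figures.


D = 1785.6010 * 0.4080 / 1000
D = 0.7285 m


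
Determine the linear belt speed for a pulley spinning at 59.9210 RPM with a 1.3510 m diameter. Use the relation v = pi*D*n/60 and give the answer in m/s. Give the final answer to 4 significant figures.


v = pi * 1.3510 * 59.9210 / 60
v = 4.239 m/s


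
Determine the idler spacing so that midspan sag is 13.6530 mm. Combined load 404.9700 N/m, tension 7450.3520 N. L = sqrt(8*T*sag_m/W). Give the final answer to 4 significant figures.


sag = 13.6530/1000 = 0.013653 m
L = sqrt(8 * 7450.3520 * 0.013653 / 404.9700)
L = 1.418 m


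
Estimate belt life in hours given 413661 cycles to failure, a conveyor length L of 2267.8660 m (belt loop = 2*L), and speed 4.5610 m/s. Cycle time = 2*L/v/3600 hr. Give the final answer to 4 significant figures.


cycle_time = 2 * 2267.8660 / 4.5610 / 3600 = 0.276239 hr
life = 413661 * 0.276239 = 114300 hours


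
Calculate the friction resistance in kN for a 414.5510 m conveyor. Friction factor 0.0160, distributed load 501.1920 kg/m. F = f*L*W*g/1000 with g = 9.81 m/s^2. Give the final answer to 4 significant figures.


F = 0.0160 * 414.5510 * 501.1920 * 9.81 / 1000
F = 32.61 kN


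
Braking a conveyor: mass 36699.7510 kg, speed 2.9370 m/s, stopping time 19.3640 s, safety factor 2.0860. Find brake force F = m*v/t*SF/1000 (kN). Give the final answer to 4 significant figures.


F = 36699.7510 * 2.9370 / 19.3640 * 2.0860 / 1000
F = 11.61 kN


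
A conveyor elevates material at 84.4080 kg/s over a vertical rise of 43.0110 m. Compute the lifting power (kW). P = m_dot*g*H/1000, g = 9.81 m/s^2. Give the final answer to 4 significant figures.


P = 84.4080 * 9.81 * 43.0110 / 1000
P = 35.61 kW


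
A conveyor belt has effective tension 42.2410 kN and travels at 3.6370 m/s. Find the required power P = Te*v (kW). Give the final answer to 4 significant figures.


P = Te * v = 42.2410 * 3.6370
P = 153.6 kW


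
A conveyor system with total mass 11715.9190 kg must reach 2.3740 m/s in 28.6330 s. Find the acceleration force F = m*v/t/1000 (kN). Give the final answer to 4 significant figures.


F = 11715.9190 * 2.3740 / 28.6330 / 1000
F = 0.9714 kN


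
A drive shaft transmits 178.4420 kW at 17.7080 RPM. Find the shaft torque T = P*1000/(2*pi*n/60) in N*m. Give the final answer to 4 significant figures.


omega = 2*pi*17.7080/60 = 1.85438 rad/s
T = 178.4420*1000 / 1.85438
T = 96230 N*m


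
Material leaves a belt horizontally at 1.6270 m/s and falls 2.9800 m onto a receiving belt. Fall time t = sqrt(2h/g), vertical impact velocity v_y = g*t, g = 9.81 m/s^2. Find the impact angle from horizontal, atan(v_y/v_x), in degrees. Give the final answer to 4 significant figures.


t = sqrt(2*2.9800/9.81) = 0.779451 s
v_y = 9.81 * 0.779451 = 7.64641 m/s
angle = atan(7.64641 / 1.6270) = 77.99 deg


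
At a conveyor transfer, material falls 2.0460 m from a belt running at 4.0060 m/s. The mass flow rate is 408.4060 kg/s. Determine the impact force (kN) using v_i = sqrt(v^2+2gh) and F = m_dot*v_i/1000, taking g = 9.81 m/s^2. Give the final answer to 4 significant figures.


v_i = sqrt(4.0060^2 + 2*9.81*2.0460) = 7.49604 m/s
F = 408.4060 * 7.49604 / 1000
F = 3.061 kN


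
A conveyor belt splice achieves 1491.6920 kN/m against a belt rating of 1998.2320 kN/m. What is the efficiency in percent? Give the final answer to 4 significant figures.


Eff = 1491.6920 / 1998.2320 * 100
Eff = 74.65 %


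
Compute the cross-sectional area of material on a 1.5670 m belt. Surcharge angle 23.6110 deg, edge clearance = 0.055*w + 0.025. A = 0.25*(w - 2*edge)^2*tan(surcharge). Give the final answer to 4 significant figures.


edge = 0.055*1.5670 + 0.025 = 0.111185 m
ew = 1.5670 - 2*0.111185 = 1.34463 m
A = 0.25 * 1.34463^2 * tan(23.6110 deg)
A = 0.1976 m^2


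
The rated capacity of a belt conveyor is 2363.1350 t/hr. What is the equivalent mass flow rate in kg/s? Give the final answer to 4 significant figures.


m_dot = 2363.1350 * 1000 / 3600
m_dot = 656.4 kg/s


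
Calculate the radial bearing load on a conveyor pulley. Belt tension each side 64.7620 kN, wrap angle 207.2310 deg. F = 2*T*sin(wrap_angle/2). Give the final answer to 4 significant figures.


F = 2 * 64.7620 * sin(207.2310/2 deg)
F = 125.9 kN


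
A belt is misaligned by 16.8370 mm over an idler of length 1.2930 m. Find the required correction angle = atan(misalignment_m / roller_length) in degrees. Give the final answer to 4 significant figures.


misalign_m = 16.8370 / 1000 = 0.016837 m
angle = atan(0.016837 / 1.2930)
angle = 0.7460 deg


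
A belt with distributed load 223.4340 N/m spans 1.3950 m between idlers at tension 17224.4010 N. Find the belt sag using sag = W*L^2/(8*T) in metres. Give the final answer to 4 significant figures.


sag = 223.4340 * 1.3950^2 / (8 * 17224.4010)
sag = 0.003155 m


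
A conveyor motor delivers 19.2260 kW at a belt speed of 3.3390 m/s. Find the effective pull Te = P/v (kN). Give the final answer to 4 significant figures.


Te = P / v = 19.2260 / 3.3390
Te = 5.758 kN


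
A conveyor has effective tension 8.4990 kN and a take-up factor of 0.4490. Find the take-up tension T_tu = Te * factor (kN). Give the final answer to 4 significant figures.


T_tu = 8.4990 * 0.4490
T_tu = 3.816 kN


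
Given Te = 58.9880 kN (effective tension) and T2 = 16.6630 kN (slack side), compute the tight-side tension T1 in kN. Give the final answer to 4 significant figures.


T1 = Te + T2 = 58.9880 + 16.6630
T1 = 75.65 kN


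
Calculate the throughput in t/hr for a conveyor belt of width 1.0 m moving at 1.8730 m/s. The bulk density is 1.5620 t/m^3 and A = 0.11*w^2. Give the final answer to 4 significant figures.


A = 0.11 * 1.0^2 = 0.11 m^2
C = 0.11 * 1.8730 * 1.5620 * 3600
C = 1159 t/hr


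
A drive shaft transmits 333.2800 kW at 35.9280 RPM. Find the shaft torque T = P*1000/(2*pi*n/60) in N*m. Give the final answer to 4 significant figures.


omega = 2*pi*35.9280/60 = 3.76237 rad/s
T = 333.2800*1000 / 3.76237
T = 88580 N*m


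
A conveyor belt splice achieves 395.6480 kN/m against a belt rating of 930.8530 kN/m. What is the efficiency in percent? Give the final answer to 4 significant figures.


Eff = 395.6480 / 930.8530 * 100
Eff = 42.50 %


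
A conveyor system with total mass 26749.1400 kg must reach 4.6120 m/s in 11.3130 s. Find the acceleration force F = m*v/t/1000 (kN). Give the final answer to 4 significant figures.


F = 26749.1400 * 4.6120 / 11.3130 / 1000
F = 10.90 kN


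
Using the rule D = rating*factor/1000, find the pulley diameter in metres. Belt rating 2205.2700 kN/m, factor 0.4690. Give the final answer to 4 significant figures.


D = 2205.2700 * 0.4690 / 1000
D = 1.034 m


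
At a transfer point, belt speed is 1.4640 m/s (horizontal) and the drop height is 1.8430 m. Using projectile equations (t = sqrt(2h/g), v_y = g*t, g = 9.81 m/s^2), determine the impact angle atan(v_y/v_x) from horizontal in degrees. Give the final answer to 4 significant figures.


t = sqrt(2*1.8430/9.81) = 0.612976 s
v_y = 9.81 * 0.612976 = 6.01329 m/s
angle = atan(6.01329 / 1.4640) = 76.32 deg


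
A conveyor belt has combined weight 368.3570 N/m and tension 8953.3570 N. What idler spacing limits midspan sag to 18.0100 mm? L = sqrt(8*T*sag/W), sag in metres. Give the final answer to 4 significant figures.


sag = 18.0100/1000 = 0.018010 m
L = sqrt(8 * 8953.3570 * 0.018010 / 368.3570)
L = 1.871 m


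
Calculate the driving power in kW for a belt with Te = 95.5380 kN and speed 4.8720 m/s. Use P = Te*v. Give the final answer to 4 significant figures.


P = Te * v = 95.5380 * 4.8720
P = 465.5 kW


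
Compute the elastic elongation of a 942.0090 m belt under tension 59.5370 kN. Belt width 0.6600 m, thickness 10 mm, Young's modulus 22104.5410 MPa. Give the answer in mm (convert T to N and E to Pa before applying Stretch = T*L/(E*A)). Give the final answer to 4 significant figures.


A = 0.6600 * 0.01 = 0.00660 m^2
Stretch = 59.5370*1000 * 942.0090 / (22104.5410e6 * 0.00660) * 1000
Stretch = 384.4 mm


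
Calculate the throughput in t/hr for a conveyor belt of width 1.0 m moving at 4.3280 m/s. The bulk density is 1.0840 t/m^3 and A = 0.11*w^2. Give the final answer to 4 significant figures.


A = 0.11 * 1.0^2 = 0.11 m^2
C = 0.11 * 4.3280 * 1.0840 * 3600
C = 1858 t/hr


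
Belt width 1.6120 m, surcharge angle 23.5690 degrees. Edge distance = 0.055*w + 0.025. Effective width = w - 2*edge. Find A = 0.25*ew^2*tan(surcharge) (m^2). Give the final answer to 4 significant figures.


edge = 0.055*1.6120 + 0.025 = 0.11366 m
ew = 1.6120 - 2*0.11366 = 1.38468 m
A = 0.25 * 1.38468^2 * tan(23.5690 deg)
A = 0.2091 m^2


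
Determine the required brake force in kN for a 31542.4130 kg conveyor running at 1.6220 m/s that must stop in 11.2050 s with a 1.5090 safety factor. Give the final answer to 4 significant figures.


F = 31542.4130 * 1.6220 / 11.2050 * 1.5090 / 1000
F = 6.890 kN


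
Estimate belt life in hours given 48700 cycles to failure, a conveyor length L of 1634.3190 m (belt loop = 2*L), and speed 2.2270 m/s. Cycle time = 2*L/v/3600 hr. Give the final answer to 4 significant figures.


cycle_time = 2 * 1634.3190 / 2.2270 / 3600 = 0.407703 hr
life = 48700 * 0.407703 = 19860 hours


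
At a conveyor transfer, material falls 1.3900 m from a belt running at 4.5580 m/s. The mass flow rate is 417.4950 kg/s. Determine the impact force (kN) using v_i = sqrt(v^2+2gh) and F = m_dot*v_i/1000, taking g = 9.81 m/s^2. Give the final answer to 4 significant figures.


v_i = sqrt(4.5580^2 + 2*9.81*1.3900) = 6.93161 m/s
F = 417.4950 * 6.93161 / 1000
F = 2.894 kN


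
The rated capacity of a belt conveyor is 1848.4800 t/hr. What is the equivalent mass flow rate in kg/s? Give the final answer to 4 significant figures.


m_dot = 1848.4800 * 1000 / 3600
m_dot = 513.5 kg/s


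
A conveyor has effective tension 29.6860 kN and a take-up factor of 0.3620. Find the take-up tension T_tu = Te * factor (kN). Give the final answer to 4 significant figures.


T_tu = 29.6860 * 0.3620
T_tu = 10.75 kN


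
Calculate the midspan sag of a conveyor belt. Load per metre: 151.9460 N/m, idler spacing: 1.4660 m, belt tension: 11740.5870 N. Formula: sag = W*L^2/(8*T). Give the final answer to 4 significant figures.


sag = 151.9460 * 1.4660^2 / (8 * 11740.5870)
sag = 0.003477 m


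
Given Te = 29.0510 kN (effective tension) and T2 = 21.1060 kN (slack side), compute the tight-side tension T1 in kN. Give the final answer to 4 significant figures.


T1 = Te + T2 = 29.0510 + 21.1060
T1 = 50.16 kN


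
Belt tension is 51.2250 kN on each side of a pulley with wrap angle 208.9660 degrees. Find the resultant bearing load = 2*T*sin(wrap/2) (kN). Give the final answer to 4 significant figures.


F = 2 * 51.2250 * sin(208.9660/2 deg)
F = 99.19 kN


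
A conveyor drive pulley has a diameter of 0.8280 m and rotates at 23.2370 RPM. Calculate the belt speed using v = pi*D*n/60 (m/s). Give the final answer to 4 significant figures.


v = pi * 0.8280 * 23.2370 / 60
v = 1.007 m/s


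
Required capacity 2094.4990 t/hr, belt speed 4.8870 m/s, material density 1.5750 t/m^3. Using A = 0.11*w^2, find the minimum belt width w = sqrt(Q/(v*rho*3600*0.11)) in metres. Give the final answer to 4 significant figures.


A_req = 2094.4990 / (4.8870 * 1.5750 * 3600) = 0.0755883 m^2
w = sqrt(0.0755883 / 0.11)
w = 0.8290 m


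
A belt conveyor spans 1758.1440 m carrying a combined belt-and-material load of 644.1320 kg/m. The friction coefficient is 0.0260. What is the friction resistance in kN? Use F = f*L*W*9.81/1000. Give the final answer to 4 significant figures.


F = 0.0260 * 1758.1440 * 644.1320 * 9.81 / 1000
F = 288.8 kN


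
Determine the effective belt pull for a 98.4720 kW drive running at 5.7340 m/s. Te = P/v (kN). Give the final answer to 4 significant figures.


Te = P / v = 98.4720 / 5.7340
Te = 17.17 kN


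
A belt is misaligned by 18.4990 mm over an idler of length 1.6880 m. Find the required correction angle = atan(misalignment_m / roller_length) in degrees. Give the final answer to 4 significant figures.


misalign_m = 18.4990 / 1000 = 0.018499 m
angle = atan(0.018499 / 1.6880)
angle = 0.6279 deg


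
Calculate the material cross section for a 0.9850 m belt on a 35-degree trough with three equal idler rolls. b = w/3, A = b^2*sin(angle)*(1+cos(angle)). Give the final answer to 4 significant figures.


b = 0.9850/3 = 0.328333 m
A = 0.328333^2 * sin(35 deg) * (1 + cos(35 deg))
A = 0.1125 m^2


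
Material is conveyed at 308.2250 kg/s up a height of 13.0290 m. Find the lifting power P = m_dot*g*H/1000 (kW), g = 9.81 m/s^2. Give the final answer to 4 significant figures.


P = 308.2250 * 9.81 * 13.0290 / 1000
P = 39.40 kW


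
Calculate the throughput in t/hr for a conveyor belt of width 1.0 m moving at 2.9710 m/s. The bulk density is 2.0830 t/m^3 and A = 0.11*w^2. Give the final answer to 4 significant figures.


A = 0.11 * 1.0^2 = 0.11 m^2
C = 0.11 * 2.9710 * 2.0830 * 3600
C = 2451 t/hr


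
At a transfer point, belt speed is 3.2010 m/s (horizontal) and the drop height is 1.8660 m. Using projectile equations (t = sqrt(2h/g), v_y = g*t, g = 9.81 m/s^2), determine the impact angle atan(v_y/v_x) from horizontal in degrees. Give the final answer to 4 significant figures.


t = sqrt(2*1.8660/9.81) = 0.616789 s
v_y = 9.81 * 0.616789 = 6.0507 m/s
angle = atan(6.0507 / 3.2010) = 62.12 deg


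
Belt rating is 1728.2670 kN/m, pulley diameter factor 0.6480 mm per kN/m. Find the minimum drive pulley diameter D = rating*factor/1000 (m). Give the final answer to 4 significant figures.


D = 1728.2670 * 0.6480 / 1000
D = 1.120 m


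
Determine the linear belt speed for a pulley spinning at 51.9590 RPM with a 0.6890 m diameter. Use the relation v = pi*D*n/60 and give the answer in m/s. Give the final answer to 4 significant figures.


v = pi * 0.6890 * 51.9590 / 60
v = 1.874 m/s


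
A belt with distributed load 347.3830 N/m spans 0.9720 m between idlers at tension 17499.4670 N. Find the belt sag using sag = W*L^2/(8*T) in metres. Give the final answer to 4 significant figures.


sag = 347.3830 * 0.9720^2 / (8 * 17499.4670)
sag = 0.002344 m


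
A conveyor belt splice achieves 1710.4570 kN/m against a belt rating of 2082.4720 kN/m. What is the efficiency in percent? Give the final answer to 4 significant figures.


Eff = 1710.4570 / 2082.4720 * 100
Eff = 82.14 %


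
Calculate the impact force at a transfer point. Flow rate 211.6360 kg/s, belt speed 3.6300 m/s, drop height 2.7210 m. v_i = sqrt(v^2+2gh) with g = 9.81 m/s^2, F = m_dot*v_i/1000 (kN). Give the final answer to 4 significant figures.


v_i = sqrt(3.6300^2 + 2*9.81*2.7210) = 8.15861 m/s
F = 211.6360 * 8.15861 / 1000
F = 1.727 kN


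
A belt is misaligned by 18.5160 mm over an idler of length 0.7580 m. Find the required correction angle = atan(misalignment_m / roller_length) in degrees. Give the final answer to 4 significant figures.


misalign_m = 18.5160 / 1000 = 0.018516 m
angle = atan(0.018516 / 0.7580)
angle = 1.399 deg


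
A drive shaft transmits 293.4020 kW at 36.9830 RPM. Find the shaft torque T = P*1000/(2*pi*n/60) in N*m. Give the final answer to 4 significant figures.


omega = 2*pi*36.9830/60 = 3.87285 rad/s
T = 293.4020*1000 / 3.87285
T = 75760 N*m


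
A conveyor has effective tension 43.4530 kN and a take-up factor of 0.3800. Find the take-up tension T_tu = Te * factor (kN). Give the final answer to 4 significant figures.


T_tu = 43.4530 * 0.3800
T_tu = 16.51 kN


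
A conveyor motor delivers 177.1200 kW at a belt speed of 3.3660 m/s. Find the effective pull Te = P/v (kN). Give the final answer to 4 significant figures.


Te = P / v = 177.1200 / 3.3660
Te = 52.62 kN


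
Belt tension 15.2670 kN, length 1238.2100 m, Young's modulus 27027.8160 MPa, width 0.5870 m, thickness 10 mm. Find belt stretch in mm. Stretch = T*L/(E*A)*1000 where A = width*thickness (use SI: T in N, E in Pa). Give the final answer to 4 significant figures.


A = 0.5870 * 0.01 = 0.00587 m^2
Stretch = 15.2670*1000 * 1238.2100 / (27027.8160e6 * 0.00587) * 1000
Stretch = 119.2 mm


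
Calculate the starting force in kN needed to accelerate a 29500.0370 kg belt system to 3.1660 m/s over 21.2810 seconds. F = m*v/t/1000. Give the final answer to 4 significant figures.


F = 29500.0370 * 3.1660 / 21.2810 / 1000
F = 4.389 kN


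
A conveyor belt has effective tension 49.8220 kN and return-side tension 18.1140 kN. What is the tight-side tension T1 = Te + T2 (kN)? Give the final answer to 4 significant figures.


T1 = Te + T2 = 49.8220 + 18.1140
T1 = 67.94 kN


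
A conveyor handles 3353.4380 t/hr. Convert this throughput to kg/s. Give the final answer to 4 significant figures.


m_dot = 3353.4380 * 1000 / 3600
m_dot = 931.5 kg/s


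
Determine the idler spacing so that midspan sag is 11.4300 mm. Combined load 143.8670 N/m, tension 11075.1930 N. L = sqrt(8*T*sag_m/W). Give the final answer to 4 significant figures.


sag = 11.4300/1000 = 0.011430 m
L = sqrt(8 * 11075.1930 * 0.011430 / 143.8670)
L = 2.653 m


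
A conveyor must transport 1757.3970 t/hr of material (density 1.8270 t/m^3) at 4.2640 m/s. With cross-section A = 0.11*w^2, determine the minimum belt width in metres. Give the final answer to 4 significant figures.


A_req = 1757.3970 / (4.2640 * 1.8270 * 3600) = 0.0626631 m^2
w = sqrt(0.0626631 / 0.11)
w = 0.7548 m


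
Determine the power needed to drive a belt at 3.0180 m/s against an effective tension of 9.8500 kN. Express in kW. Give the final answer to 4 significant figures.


P = Te * v = 9.8500 * 3.0180
P = 29.73 kW


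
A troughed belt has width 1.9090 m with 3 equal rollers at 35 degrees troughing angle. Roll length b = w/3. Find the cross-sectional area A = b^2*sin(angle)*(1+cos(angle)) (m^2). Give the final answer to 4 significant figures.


b = 1.9090/3 = 0.636333 m
A = 0.636333^2 * sin(35 deg) * (1 + cos(35 deg))
A = 0.4225 m^2


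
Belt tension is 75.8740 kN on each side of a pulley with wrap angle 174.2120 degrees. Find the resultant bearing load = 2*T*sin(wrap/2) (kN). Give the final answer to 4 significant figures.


F = 2 * 75.8740 * sin(174.2120/2 deg)
F = 151.6 kN


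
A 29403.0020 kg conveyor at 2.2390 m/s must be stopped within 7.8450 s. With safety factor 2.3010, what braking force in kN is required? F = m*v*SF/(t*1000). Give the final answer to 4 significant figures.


F = 29403.0020 * 2.2390 / 7.8450 * 2.3010 / 1000
F = 19.31 kN


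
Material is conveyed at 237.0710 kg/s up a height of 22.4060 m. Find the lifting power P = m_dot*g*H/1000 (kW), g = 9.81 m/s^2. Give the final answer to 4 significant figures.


P = 237.0710 * 9.81 * 22.4060 / 1000
P = 52.11 kW


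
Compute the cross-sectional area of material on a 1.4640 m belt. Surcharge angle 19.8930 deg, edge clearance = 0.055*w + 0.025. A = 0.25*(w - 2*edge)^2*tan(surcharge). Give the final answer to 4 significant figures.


edge = 0.055*1.4640 + 0.025 = 0.10552 m
ew = 1.4640 - 2*0.10552 = 1.25296 m
A = 0.25 * 1.25296^2 * tan(19.8930 deg)
A = 0.1420 m^2


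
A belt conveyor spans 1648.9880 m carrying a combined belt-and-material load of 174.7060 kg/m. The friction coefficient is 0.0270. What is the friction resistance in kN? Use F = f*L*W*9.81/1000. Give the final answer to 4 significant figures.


F = 0.0270 * 1648.9880 * 174.7060 * 9.81 / 1000
F = 76.31 kN


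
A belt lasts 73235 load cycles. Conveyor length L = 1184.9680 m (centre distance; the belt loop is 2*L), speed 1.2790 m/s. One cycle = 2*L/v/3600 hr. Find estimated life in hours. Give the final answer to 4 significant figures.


cycle_time = 2 * 1184.9680 / 1.2790 / 3600 = 0.514711 hr
life = 73235 * 0.514711 = 37690 hours


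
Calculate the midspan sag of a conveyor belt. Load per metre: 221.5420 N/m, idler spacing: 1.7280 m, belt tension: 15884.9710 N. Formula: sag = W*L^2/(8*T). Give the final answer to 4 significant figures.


sag = 221.5420 * 1.7280^2 / (8 * 15884.9710)
sag = 0.005206 m


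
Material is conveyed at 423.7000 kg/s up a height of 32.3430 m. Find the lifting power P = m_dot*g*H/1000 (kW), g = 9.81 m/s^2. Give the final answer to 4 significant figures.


P = 423.7000 * 9.81 * 32.3430 / 1000
P = 134.4 kW


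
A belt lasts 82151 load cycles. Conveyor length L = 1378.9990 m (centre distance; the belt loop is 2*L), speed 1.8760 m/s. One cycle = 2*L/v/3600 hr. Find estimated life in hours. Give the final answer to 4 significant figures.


cycle_time = 2 * 1378.9990 / 1.8760 / 3600 = 0.408374 hr
life = 82151 * 0.408374 = 33550 hours


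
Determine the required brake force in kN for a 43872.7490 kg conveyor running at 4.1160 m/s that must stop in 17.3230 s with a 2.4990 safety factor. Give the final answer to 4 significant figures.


F = 43872.7490 * 4.1160 / 17.3230 * 2.4990 / 1000
F = 26.05 kN


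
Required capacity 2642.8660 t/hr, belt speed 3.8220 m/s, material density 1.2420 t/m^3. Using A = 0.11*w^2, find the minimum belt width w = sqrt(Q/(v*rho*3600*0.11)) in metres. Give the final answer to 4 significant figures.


A_req = 2642.8660 / (3.8220 * 1.2420 * 3600) = 0.154654 m^2
w = sqrt(0.154654 / 0.11)
w = 1.186 m


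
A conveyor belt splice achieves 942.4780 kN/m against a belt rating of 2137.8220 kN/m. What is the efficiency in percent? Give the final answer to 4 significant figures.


Eff = 942.4780 / 2137.8220 * 100
Eff = 44.09 %


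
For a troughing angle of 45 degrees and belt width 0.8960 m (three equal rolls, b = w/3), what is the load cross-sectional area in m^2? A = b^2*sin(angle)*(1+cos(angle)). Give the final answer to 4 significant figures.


b = 0.8960/3 = 0.298667 m
A = 0.298667^2 * sin(45 deg) * (1 + cos(45 deg))
A = 0.1077 m^2


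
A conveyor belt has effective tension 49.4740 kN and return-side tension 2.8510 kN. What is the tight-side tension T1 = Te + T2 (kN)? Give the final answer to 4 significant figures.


T1 = Te + T2 = 49.4740 + 2.8510
T1 = 52.32 kN


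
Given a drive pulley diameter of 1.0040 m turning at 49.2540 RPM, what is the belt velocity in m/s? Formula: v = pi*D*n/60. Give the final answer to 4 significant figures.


v = pi * 1.0040 * 49.2540 / 60
v = 2.589 m/s


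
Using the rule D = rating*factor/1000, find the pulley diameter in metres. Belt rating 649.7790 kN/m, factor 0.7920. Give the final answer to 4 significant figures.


D = 649.7790 * 0.7920 / 1000
D = 0.5146 m


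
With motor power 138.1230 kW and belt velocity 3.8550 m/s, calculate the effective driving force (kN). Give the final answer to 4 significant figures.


Te = P / v = 138.1230 / 3.8550
Te = 35.83 kN


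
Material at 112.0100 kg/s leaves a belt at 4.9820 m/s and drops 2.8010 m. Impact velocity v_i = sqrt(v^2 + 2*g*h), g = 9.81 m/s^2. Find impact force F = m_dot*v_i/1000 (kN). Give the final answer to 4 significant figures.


v_i = sqrt(4.9820^2 + 2*9.81*2.8010) = 8.93174 m/s
F = 112.0100 * 8.93174 / 1000
F = 1.000 kN


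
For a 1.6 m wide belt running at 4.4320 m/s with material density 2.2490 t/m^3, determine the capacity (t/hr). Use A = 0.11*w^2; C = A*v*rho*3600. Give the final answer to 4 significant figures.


A = 0.11 * 1.6^2 = 0.2816 m^2
C = 0.2816 * 4.4320 * 2.2490 * 3600
C = 10100 t/hr


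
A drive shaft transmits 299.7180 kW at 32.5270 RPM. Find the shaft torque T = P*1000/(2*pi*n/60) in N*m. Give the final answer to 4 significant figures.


omega = 2*pi*32.5270/60 = 3.40622 rad/s
T = 299.7180*1000 / 3.40622
T = 87990 N*m


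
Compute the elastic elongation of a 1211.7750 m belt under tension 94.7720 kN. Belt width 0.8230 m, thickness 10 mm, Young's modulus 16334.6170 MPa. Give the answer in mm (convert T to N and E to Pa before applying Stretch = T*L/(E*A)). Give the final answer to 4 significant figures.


A = 0.8230 * 0.01 = 0.00823 m^2
Stretch = 94.7720*1000 * 1211.7750 / (16334.6170e6 * 0.00823) * 1000
Stretch = 854.3 mm


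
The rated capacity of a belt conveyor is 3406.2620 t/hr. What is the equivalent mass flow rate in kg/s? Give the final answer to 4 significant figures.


m_dot = 3406.2620 * 1000 / 3600
m_dot = 946.2 kg/s


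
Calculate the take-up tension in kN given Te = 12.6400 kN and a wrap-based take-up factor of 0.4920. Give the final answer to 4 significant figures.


T_tu = 12.6400 * 0.4920
T_tu = 6.219 kN


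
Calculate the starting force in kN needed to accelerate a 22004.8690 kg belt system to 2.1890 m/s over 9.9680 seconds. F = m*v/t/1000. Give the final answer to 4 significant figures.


F = 22004.8690 * 2.1890 / 9.9680 / 1000
F = 4.832 kN


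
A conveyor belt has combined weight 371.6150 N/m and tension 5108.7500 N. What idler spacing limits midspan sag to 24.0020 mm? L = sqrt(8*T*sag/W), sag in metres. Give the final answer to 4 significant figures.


sag = 24.0020/1000 = 0.024002 m
L = sqrt(8 * 5108.7500 * 0.024002 / 371.6150)
L = 1.625 m


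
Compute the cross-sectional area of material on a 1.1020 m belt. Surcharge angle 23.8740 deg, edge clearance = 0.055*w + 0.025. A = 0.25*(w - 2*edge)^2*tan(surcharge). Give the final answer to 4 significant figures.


edge = 0.055*1.1020 + 0.025 = 0.08561 m
ew = 1.1020 - 2*0.08561 = 0.93078 m
A = 0.25 * 0.93078^2 * tan(23.8740 deg)
A = 0.09586 m^2


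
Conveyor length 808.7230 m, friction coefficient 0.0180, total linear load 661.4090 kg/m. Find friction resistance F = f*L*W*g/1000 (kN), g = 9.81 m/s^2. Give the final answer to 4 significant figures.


F = 0.0180 * 808.7230 * 661.4090 * 9.81 / 1000
F = 94.45 kN


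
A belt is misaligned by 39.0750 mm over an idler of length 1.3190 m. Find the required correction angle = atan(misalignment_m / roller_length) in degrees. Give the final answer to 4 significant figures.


misalign_m = 39.0750 / 1000 = 0.039075 m
angle = atan(0.039075 / 1.3190)
angle = 1.697 deg


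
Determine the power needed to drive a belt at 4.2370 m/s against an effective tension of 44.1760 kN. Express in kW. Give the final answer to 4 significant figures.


P = Te * v = 44.1760 * 4.2370
P = 187.2 kW


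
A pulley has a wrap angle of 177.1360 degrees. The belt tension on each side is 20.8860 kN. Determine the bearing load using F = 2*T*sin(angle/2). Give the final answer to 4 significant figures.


F = 2 * 20.8860 * sin(177.1360/2 deg)
F = 41.76 kN


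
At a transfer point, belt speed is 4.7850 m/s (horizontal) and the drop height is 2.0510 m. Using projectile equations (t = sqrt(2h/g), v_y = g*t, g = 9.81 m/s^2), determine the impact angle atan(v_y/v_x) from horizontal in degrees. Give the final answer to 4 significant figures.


t = sqrt(2*2.0510/9.81) = 0.646641 s
v_y = 9.81 * 0.646641 = 6.34355 m/s
angle = atan(6.34355 / 4.7850) = 52.97 deg


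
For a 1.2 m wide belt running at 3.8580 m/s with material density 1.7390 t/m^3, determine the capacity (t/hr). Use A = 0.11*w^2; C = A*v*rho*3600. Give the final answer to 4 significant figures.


A = 0.11 * 1.2^2 = 0.1584 m^2
C = 0.1584 * 3.8580 * 1.7390 * 3600
C = 3826 t/hr


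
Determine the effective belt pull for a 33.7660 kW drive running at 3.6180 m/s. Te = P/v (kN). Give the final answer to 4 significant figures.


Te = P / v = 33.7660 / 3.6180
Te = 9.333 kN


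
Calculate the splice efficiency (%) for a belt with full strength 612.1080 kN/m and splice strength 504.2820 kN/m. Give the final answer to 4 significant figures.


Eff = 504.2820 / 612.1080 * 100
Eff = 82.38 %
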